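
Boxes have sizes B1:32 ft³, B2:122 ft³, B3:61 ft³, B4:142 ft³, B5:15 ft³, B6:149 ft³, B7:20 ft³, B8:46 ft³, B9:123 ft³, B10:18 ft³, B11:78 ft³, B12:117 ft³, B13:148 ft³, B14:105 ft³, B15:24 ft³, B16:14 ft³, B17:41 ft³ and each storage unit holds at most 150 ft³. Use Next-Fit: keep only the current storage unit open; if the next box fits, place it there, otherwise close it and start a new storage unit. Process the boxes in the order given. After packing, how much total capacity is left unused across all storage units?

695

B1 (32 ft³) → storage unit 1 (remaining 118 ft³)
B2 (122 ft³) → storage unit 2 (remaining 28 ft³)
B3 (61 ft³) → storage unit 3 (remaining 89 ft³)
B4 (142 ft³) → storage unit 4 (remaining 8 ft³)
B5 (15 ft³) → storage unit 5 (remaining 135 ft³)
B6 (149 ft³) → storage unit 6 (remaining 1 ft³)
B7 (20 ft³) → storage unit 7 (remaining 130 ft³)
B8 (46 ft³) → storage unit 7 (remaining 84 ft³)
B9 (123 ft³) → storage unit 8 (remaining 27 ft³)
B10 (18 ft³) → storage unit 8 (remaining 9 ft³)
B11 (78 ft³) → storage unit 9 (remaining 72 ft³)
B12 (117 ft³) → storage unit 10 (remaining 33 ft³)
B13 (148 ft³) → storage unit 11 (remaining 2 ft³)
B14 (105 ft³) → storage unit 12 (remaining 45 ft³)
B15 (24 ft³) → storage unit 12 (remaining 21 ft³)
B16 (14 ft³) → storage unit 12 (remaining 7 ft³)
B17 (41 ft³) → storage unit 13 (remaining 109 ft³)
13 storage units × 150 ft³ = 1950 ft³; used 1255 ft³; unused 695 ft³.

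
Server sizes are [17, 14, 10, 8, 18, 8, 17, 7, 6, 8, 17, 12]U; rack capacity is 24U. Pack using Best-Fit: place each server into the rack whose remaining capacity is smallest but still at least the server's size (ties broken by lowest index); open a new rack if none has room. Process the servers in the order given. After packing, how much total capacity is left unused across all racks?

26

17U → rack 1 (remaining 7U)
14U → rack 2 (remaining 10U)
10U → rack 2 (remaining 0U)
8U → rack 3 (remaining 16U)
18U → rack 4 (remaining 6U)
8U → rack 3 (remaining 8U)
17U → rack 5 (remaining 7U)
7U → rack 1 (remaining 0U)
6U → rack 4 (remaining 0U)
8U → rack 3 (remaining 0U)
17U → rack 6 (remaining 7U)
12U → rack 7 (remaining 12U)
7 racks × 24U = 168U; used 142U; unused 26U.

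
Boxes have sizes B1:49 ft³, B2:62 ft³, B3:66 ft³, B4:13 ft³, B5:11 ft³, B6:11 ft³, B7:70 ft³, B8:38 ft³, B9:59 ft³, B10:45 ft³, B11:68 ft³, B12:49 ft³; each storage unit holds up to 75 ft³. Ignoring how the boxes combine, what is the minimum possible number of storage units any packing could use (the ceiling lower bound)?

Total size = 49 + 62 + 66 + 13 + 11 + 11 + 70 + 38 + 59 + 45 + 68 + 49 = 541 ft³.
⌈541 / 75⌉ = 8.

8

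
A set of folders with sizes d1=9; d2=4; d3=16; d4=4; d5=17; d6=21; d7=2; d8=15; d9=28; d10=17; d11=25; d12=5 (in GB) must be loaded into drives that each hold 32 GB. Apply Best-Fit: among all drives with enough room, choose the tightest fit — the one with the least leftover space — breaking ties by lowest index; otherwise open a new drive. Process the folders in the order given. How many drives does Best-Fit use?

Put d1 (9 GB) in drive 1; 23 GB remain.
Put d2 (4 GB) in drive 1; 19 GB remain.
Put d3 (16 GB) in drive 1; 3 GB remain.
Put d4 (4 GB) in drive 2; 28 GB remain.
Put d5 (17 GB) in drive 2; 11 GB remain.
Put d6 (21 GB) in drive 3; 11 GB remain.
Put d7 (2 GB) in drive 1; 1 GB remain.
Put d8 (15 GB) in drive 4; 17 GB remain.
Put d9 (28 GB) in drive 5; 4 GB remain.
Put d10 (17 GB) in drive 4; 0 GB remain.
Put d11 (25 GB) in drive 6; 7 GB remain.
Put d12 (5 GB) in drive 6; 2 GB remain.

6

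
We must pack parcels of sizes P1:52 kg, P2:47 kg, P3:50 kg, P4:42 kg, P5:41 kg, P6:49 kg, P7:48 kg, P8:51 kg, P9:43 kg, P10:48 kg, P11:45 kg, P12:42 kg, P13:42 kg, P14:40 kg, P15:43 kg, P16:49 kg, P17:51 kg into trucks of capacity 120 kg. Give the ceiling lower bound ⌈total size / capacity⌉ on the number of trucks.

Total size = 52 + 47 + 50 + 42 + 41 + 49 + 48 + 51 + 43 + 48 + 45 + 42 + 42 + 40 + 43 + 49 + 51 = 783 kg.
⌈783 / 120⌉ = 7.

7 trucks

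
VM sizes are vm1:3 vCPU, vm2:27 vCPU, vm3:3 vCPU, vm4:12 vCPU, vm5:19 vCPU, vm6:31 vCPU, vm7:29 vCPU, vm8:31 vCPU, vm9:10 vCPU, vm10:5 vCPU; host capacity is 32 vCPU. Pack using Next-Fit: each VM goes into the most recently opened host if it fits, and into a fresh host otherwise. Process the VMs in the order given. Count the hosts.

vm1 (3 vCPU) → host 1 (remaining 29 vCPU)
vm2 (27 vCPU) → host 1 (remaining 2 vCPU)
vm3 (3 vCPU) → host 2 (remaining 29 vCPU)
vm4 (12 vCPU) → host 2 (remaining 17 vCPU)
vm5 (19 vCPU) → host 3 (remaining 13 vCPU)
vm6 (31 vCPU) → host 4 (remaining 1 vCPU)
vm7 (29 vCPU) → host 5 (remaining 3 vCPU)
vm8 (31 vCPU) → host 6 (remaining 1 vCPU)
vm9 (10 vCPU) → host 7 (remaining 22 vCPU)
vm10 (5 vCPU) → host 7 (remaining 17 vCPU)
Final hosts: [3,27] [3,12] [19] [31] [29] [31] [10,5].

7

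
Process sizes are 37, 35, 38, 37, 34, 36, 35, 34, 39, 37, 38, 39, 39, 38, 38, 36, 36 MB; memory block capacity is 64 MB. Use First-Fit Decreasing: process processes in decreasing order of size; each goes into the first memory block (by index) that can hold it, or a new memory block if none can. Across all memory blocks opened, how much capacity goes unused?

462

Sorted descending: 39, 39, 39, 38, 38, 38, 38, 37, 37, 37, 36, 36, 36, 35, 35, 34, 34.
Put 39 MB in memory block 1; 25 MB remain.
Put 39 MB in memory block 2; 25 MB remain.
Put 39 MB in memory block 3; 25 MB remain.
Put 38 MB in memory block 4; 26 MB remain.
Put 38 MB in memory block 5; 26 MB remain.
Put 38 MB in memory block 6; 26 MB remain.
Put 38 MB in memory block 7; 26 MB remain.
Put 37 MB in memory block 8; 27 MB remain.
Put 37 MB in memory block 9; 27 MB remain.
Put 37 MB in memory block 10; 27 MB remain.
Put 36 MB in memory block 11; 28 MB remain.
Put 36 MB in memory block 12; 28 MB remain.
Put 36 MB in memory block 13; 28 MB remain.
Put 35 MB in memory block 14; 29 MB remain.
Put 35 MB in memory block 15; 29 MB remain.
Put 34 MB in memory block 16; 30 MB remain.
Put 34 MB in memory block 17; 30 MB remain.
17 memory blocks × 64 MB = 1088 MB; used 626 MB; unused 462 MB.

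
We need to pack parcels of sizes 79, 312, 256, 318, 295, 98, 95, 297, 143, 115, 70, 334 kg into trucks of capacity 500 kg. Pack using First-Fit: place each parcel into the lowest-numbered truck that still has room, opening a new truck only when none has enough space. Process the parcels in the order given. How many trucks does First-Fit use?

truck 1: place 79 kg, 421 kg left
truck 1: place 312 kg, 109 kg left
truck 2: place 256 kg, 244 kg left
truck 3: place 318 kg, 182 kg left
truck 4: place 295 kg, 205 kg left
truck 1: place 98 kg, 11 kg left
truck 2: place 95 kg, 149 kg left
truck 5: place 297 kg, 203 kg left
truck 2: place 143 kg, 6 kg left
truck 3: place 115 kg, 67 kg left
truck 4: place 70 kg, 135 kg left
truck 6: place 334 kg, 166 kg left
Final trucks: [79,312,98] [256,95,143] [318,115] [295,70] [297] [334].

6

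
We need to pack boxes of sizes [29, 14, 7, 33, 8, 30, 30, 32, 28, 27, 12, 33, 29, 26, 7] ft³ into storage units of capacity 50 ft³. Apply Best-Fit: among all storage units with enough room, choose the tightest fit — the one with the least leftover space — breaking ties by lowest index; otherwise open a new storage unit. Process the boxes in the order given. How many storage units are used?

10

storage unit 1: place 29 ft³, 21 ft³ left
storage unit 1: place 14 ft³, 7 ft³ left
storage unit 1: place 7 ft³, 0 ft³ left
storage unit 2: place 33 ft³, 17 ft³ left
storage unit 2: place 8 ft³, 9 ft³ left
storage unit 3: place 30 ft³, 20 ft³ left
storage unit 4: place 30 ft³, 20 ft³ left
storage unit 5: place 32 ft³, 18 ft³ left
storage unit 6: place 28 ft³, 22 ft³ left
storage unit 7: place 27 ft³, 23 ft³ left
storage unit 5: place 12 ft³, 6 ft³ left
storage unit 8: place 33 ft³, 17 ft³ left
storage unit 9: place 29 ft³, 21 ft³ left
storage unit 10: place 26 ft³, 24 ft³ left
storage unit 2: place 7 ft³, 2 ft³ left
Final storage units: [29,14,7] [33,8,7] [30] [30] [32,12] [28] [27] [33] [29] [26].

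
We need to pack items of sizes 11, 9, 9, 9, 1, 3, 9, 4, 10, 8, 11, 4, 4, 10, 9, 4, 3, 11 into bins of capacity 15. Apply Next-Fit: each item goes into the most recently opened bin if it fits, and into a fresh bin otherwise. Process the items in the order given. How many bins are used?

11 → bin 1 (remaining 4)
9 → bin 2 (remaining 6)
9 → bin 3 (remaining 6)
9 → bin 4 (remaining 6)
1 → bin 4 (remaining 5)
3 → bin 4 (remaining 2)
9 → bin 5 (remaining 6)
4 → bin 5 (remaining 2)
10 → bin 6 (remaining 5)
8 → bin 7 (remaining 7)
11 → bin 8 (remaining 4)
4 → bin 8 (remaining 0)
4 → bin 9 (remaining 11)
10 → bin 9 (remaining 1)
9 → bin 10 (remaining 6)
4 → bin 10 (remaining 2)
3 → bin 11 (remaining 12)
11 → bin 11 (remaining 1)

11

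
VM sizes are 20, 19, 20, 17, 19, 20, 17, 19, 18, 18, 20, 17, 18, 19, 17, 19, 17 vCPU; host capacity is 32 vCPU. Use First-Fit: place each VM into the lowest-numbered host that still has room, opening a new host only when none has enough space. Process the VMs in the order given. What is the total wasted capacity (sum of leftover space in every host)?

20 vCPU → host 1 (remaining 12 vCPU)
19 vCPU → host 2 (remaining 13 vCPU)
20 vCPU → host 3 (remaining 12 vCPU)
17 vCPU → host 4 (remaining 15 vCPU)
19 vCPU → host 5 (remaining 13 vCPU)
20 vCPU → host 6 (remaining 12 vCPU)
17 vCPU → host 7 (remaining 15 vCPU)
19 vCPU → host 8 (remaining 13 vCPU)
18 vCPU → host 9 (remaining 14 vCPU)
18 vCPU → host 10 (remaining 14 vCPU)
20 vCPU → host 11 (remaining 12 vCPU)
17 vCPU → host 12 (remaining 15 vCPU)
18 vCPU → host 13 (remaining 14 vCPU)
19 vCPU → host 14 (remaining 13 vCPU)
17 vCPU → host 15 (remaining 15 vCPU)
19 vCPU → host 16 (remaining 13 vCPU)
17 vCPU → host 17 (remaining 15 vCPU)
17 hosts × 32 vCPU = 544 vCPU; used 314 vCPU; unused 230 vCPU.

230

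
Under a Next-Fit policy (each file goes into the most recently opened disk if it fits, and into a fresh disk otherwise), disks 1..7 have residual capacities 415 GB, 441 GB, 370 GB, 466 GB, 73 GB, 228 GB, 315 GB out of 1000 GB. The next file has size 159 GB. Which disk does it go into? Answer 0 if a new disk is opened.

7

Next-Fit only looks at disk 7, which has 315 GB free.
159 GB fits there.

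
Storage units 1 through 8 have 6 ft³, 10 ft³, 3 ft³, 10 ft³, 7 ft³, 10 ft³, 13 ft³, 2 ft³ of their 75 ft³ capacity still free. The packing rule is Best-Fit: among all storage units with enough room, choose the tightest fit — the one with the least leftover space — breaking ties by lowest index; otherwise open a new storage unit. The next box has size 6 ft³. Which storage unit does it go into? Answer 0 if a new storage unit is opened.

1

Storage units with room: storage unit 1 (6 ft³), storage unit 2 (10 ft³), storage unit 4 (10 ft³), storage unit 5 (7 ft³), storage unit 6 (10 ft³), storage unit 7 (13 ft³).
Tightest fit is storage unit 1 with 6 ft³ free.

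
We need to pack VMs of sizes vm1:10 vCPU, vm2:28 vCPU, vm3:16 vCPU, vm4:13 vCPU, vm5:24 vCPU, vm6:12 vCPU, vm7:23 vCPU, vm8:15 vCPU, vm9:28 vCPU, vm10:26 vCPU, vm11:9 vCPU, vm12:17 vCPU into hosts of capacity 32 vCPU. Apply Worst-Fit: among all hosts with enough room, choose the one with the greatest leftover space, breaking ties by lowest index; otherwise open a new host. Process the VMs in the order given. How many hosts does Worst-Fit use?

9

Put vm1 (10 vCPU) in host 1; 22 vCPU remain.
Put vm2 (28 vCPU) in host 2; 4 vCPU remain.
Put vm3 (16 vCPU) in host 1; 6 vCPU remain.
Put vm4 (13 vCPU) in host 3; 19 vCPU remain.
Put vm5 (24 vCPU) in host 4; 8 vCPU remain.
Put vm6 (12 vCPU) in host 3; 7 vCPU remain.
Put vm7 (23 vCPU) in host 5; 9 vCPU remain.
Put vm8 (15 vCPU) in host 6; 17 vCPU remain.
Put vm9 (28 vCPU) in host 7; 4 vCPU remain.
Put vm10 (26 vCPU) in host 8; 6 vCPU remain.
Put vm11 (9 vCPU) in host 6; 8 vCPU remain.
Put vm12 (17 vCPU) in host 9; 15 vCPU remain.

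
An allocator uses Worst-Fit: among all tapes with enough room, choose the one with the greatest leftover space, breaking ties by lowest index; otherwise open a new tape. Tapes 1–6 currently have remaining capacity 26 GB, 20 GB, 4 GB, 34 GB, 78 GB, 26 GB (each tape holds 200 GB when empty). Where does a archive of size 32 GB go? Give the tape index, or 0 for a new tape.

5

Tapes with room: tape 4 (34 GB), tape 5 (78 GB).
Most room is tape 5 with 78 GB free.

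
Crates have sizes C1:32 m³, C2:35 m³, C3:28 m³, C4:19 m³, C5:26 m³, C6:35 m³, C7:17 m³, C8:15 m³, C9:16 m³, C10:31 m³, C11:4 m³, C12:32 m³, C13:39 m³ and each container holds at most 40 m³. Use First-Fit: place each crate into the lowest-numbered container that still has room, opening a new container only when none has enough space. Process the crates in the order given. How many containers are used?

10

container 1: place C1 (32 m³), 8 m³ left
container 2: place C2 (35 m³), 5 m³ left
container 3: place C3 (28 m³), 12 m³ left
container 4: place C4 (19 m³), 21 m³ left
container 5: place C5 (26 m³), 14 m³ left
container 6: place C6 (35 m³), 5 m³ left
container 4: place C7 (17 m³), 4 m³ left
container 7: place C8 (15 m³), 25 m³ left
container 7: place C9 (16 m³), 9 m³ left
container 8: place C10 (31 m³), 9 m³ left
container 1: place C11 (4 m³), 4 m³ left
container 9: place C12 (32 m³), 8 m³ left
container 10: place C13 (39 m³), 1 m³ left
Final containers: [32,4] [35] [28] [19,17] [26] [35] [15,16] [31] [32] [39].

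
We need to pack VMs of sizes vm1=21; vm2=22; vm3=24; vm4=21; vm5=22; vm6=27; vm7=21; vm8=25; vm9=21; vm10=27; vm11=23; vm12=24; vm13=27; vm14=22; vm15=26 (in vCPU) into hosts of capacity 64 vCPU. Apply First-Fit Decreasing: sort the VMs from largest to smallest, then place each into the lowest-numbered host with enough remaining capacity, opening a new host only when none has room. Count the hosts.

Sorted descending: 27, 27, 27, 26, 25, 24, 24, 23, 22, 22, 22, 21, 21, 21, 21.
27 vCPU → host 1 (remaining 37 vCPU)
27 vCPU → host 1 (remaining 10 vCPU)
27 vCPU → host 2 (remaining 37 vCPU)
26 vCPU → host 2 (remaining 11 vCPU)
25 vCPU → host 3 (remaining 39 vCPU)
24 vCPU → host 3 (remaining 15 vCPU)
24 vCPU → host 4 (remaining 40 vCPU)
23 vCPU → host 4 (remaining 17 vCPU)
22 vCPU → host 5 (remaining 42 vCPU)
22 vCPU → host 5 (remaining 20 vCPU)
22 vCPU → host 6 (remaining 42 vCPU)
21 vCPU → host 6 (remaining 21 vCPU)
21 vCPU → host 6 (remaining 0 vCPU)
21 vCPU → host 7 (remaining 43 vCPU)
21 vCPU → host 7 (remaining 22 vCPU)
Final hosts: [27,27] [27,26] [25,24] [24,23] [22,22] [22,21,21] [21,21].

7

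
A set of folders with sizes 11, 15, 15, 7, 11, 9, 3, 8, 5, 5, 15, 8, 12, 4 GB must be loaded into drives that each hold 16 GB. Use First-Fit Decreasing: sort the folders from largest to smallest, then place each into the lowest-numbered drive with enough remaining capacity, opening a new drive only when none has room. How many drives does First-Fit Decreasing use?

9 drives

Sorted descending: 15, 15, 15, 12, 11, 11, 9, 8, 8, 7, 5, 5, 4, 3.
15 GB → drive 1 (remaining 1 GB)
15 GB → drive 2 (remaining 1 GB)
15 GB → drive 3 (remaining 1 GB)
12 GB → drive 4 (remaining 4 GB)
11 GB → drive 5 (remaining 5 GB)
11 GB → drive 6 (remaining 5 GB)
9 GB → drive 7 (remaining 7 GB)
8 GB → drive 8 (remaining 8 GB)
8 GB → drive 8 (remaining 0 GB)
7 GB → drive 7 (remaining 0 GB)
5 GB → drive 5 (remaining 0 GB)
5 GB → drive 6 (remaining 0 GB)
4 GB → drive 4 (remaining 0 GB)
3 GB → drive 9 (remaining 13 GB)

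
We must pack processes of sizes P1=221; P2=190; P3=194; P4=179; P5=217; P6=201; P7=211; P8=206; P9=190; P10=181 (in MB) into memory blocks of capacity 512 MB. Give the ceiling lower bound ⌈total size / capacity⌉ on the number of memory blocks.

Total size = 221 + 190 + 194 + 179 + 217 + 201 + 211 + 206 + 190 + 181 = 1990 MB.
⌈1990 / 512⌉ = 4.

4 memory blocks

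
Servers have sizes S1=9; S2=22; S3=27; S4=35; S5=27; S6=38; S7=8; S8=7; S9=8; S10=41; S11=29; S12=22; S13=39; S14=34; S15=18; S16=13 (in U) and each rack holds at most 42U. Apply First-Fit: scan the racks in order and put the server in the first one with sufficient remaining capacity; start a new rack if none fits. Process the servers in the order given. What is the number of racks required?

10 racks

S1 (9U) → rack 1 (remaining 33U)
S2 (22U) → rack 1 (remaining 11U)
S3 (27U) → rack 2 (remaining 15U)
S4 (35U) → rack 3 (remaining 7U)
S5 (27U) → rack 4 (remaining 15U)
S6 (38U) → rack 5 (remaining 4U)
S7 (8U) → rack 1 (remaining 3U)
S8 (7U) → rack 2 (remaining 8U)
S9 (8U) → rack 2 (remaining 0U)
S10 (41U) → rack 6 (remaining 1U)
S11 (29U) → rack 7 (remaining 13U)
S12 (22U) → rack 8 (remaining 20U)
S13 (39U) → rack 9 (remaining 3U)
S14 (34U) → rack 10 (remaining 8U)
S15 (18U) → rack 8 (remaining 2U)
S16 (13U) → rack 4 (remaining 2U)
Final racks: [9,22,8] [27,7,8] [35] [27,13] [38] [41] [29] [22,18] [39] [34].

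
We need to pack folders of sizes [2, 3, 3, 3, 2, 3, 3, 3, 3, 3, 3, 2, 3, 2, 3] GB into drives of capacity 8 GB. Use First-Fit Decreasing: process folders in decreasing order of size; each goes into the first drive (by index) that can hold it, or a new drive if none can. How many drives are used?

6

Sorted descending: 3, 3, 3, 3, 3, 3, 3, 3, 3, 3, 3, 2, 2, 2, 2.
drive 1: place 3 GB, 5 GB left
drive 1: place 3 GB, 2 GB left
drive 2: place 3 GB, 5 GB left
drive 2: place 3 GB, 2 GB left
drive 3: place 3 GB, 5 GB left
drive 3: place 3 GB, 2 GB left
drive 4: place 3 GB, 5 GB left
drive 4: place 3 GB, 2 GB left
drive 5: place 3 GB, 5 GB left
drive 5: place 3 GB, 2 GB left
drive 6: place 3 GB, 5 GB left
drive 1: place 2 GB, 0 GB left
drive 2: place 2 GB, 0 GB left
drive 3: place 2 GB, 0 GB left
drive 4: place 2 GB, 0 GB left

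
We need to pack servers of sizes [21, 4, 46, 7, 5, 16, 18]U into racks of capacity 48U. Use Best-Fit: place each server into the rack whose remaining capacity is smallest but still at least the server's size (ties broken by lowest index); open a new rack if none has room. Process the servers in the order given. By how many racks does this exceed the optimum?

0

Best-Fit: [21,4,7,5] [46] [16,18] → 3 racks.
Total size 117U; any packing needs at least ⌈117/48⌉ = 3 racks.
So 3 is already optimal.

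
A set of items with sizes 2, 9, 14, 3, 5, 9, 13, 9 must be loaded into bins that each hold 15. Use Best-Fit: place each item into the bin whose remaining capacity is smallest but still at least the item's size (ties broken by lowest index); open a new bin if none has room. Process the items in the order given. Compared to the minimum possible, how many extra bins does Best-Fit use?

Best-Fit: [2,9,3] [14] [5,9] [13] [9] → 5 bins.
Total size 64; any packing needs at least ⌈64/15⌉ = 5 bins.
So 5 is already optimal.

0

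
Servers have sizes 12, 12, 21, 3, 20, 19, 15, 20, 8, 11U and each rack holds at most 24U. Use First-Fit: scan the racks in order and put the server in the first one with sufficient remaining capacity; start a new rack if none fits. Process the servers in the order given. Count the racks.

Put 12U in rack 1; 12U remain.
Put 12U in rack 1; 0U remain.
Put 21U in rack 2; 3U remain.
Put 3U in rack 2; 0U remain.
Put 20U in rack 3; 4U remain.
Put 19U in rack 4; 5U remain.
Put 15U in rack 5; 9U remain.
Put 20U in rack 6; 4U remain.
Put 8U in rack 5; 1U remain.
Put 11U in rack 7; 13U remain.
Final racks: [12,12] [21,3] [20] [19] [15,8] [20] [11].

7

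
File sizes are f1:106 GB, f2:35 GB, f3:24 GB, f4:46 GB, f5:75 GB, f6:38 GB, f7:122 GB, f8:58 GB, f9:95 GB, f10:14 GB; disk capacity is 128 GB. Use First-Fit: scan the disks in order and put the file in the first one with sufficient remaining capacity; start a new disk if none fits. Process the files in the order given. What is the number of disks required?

f1 (106 GB) → disk 1 (remaining 22 GB)
f2 (35 GB) → disk 2 (remaining 93 GB)
f3 (24 GB) → disk 2 (remaining 69 GB)
f4 (46 GB) → disk 2 (remaining 23 GB)
f5 (75 GB) → disk 3 (remaining 53 GB)
f6 (38 GB) → disk 3 (remaining 15 GB)
f7 (122 GB) → disk 4 (remaining 6 GB)
f8 (58 GB) → disk 5 (remaining 70 GB)
f9 (95 GB) → disk 6 (remaining 33 GB)
f10 (14 GB) → disk 1 (remaining 8 GB)
Final disks: [106,14] [35,24,46] [75,38] [122] [58] [95].

6 disks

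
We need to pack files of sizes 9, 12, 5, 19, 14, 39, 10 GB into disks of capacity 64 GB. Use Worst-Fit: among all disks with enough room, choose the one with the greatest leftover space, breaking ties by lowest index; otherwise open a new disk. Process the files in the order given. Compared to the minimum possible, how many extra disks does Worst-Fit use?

0

Worst-Fit: [9,12,5,19,14] [39,10] → 2 disks.
Total size 108 GB; any packing needs at least ⌈108/64⌉ = 2 disks.
So 2 is already optimal.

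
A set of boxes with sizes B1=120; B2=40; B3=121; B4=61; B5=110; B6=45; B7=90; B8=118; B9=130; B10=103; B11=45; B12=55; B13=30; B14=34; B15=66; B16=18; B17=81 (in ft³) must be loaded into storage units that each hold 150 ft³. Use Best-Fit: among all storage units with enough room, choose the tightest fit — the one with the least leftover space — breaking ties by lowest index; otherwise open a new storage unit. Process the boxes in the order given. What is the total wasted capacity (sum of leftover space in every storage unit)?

83

B1 (120 ft³) → storage unit 1 (remaining 30 ft³)
B2 (40 ft³) → storage unit 2 (remaining 110 ft³)
B3 (121 ft³) → storage unit 3 (remaining 29 ft³)
B4 (61 ft³) → storage unit 2 (remaining 49 ft³)
B5 (110 ft³) → storage unit 4 (remaining 40 ft³)
B6 (45 ft³) → storage unit 2 (remaining 4 ft³)
B7 (90 ft³) → storage unit 5 (remaining 60 ft³)
B8 (118 ft³) → storage unit 6 (remaining 32 ft³)
B9 (130 ft³) → storage unit 7 (remaining 20 ft³)
B10 (103 ft³) → storage unit 8 (remaining 47 ft³)
B11 (45 ft³) → storage unit 8 (remaining 2 ft³)
B12 (55 ft³) → storage unit 5 (remaining 5 ft³)
B13 (30 ft³) → storage unit 1 (remaining 0 ft³)
B14 (34 ft³) → storage unit 4 (remaining 6 ft³)
B15 (66 ft³) → storage unit 9 (remaining 84 ft³)
B16 (18 ft³) → storage unit 7 (remaining 2 ft³)
B17 (81 ft³) → storage unit 9 (remaining 3 ft³)
9 storage units × 150 ft³ = 1350 ft³; used 1267 ft³; unused 83 ft³.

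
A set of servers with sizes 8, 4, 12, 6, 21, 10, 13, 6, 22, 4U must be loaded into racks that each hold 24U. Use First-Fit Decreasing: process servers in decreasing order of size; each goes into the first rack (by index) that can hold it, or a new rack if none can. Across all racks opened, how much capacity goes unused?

Sorted descending: 22, 21, 13, 12, 10, 8, 6, 6, 4, 4.
rack 1: place 22U, 2U left
rack 2: place 21U, 3U left
rack 3: place 13U, 11U left
rack 4: place 12U, 12U left
rack 3: place 10U, 1U left
rack 4: place 8U, 4U left
rack 5: place 6U, 18U left
rack 5: place 6U, 12U left
rack 4: place 4U, 0U left
rack 5: place 4U, 8U left
5 racks × 24U = 120U; used 106U; unused 14U.

14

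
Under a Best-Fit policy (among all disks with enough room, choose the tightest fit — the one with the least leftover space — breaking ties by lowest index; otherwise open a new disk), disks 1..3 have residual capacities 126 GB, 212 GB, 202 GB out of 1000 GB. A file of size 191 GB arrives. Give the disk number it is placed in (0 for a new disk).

Disks with room: disk 2 (212 GB), disk 3 (202 GB).
Tightest fit is disk 3 with 202 GB free.

3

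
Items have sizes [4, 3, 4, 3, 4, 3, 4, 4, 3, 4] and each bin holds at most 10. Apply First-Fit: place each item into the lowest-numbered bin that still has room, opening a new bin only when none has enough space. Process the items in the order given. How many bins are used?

4 → bin 1 (remaining 6)
3 → bin 1 (remaining 3)
4 → bin 2 (remaining 6)
3 → bin 1 (remaining 0)
4 → bin 2 (remaining 2)
3 → bin 3 (remaining 7)
4 → bin 3 (remaining 3)
4 → bin 4 (remaining 6)
3 → bin 3 (remaining 0)
4 → bin 4 (remaining 2)
Final bins: [4,3,3] [4,4] [3,4,3] [4,4].

4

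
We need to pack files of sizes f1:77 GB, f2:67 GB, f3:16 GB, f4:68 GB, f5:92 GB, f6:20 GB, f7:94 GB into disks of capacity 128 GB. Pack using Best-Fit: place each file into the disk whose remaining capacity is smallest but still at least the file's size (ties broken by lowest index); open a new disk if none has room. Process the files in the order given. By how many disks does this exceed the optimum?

0

Best-Fit: [77,16,20] [67] [68] [92] [94] → 5 disks.
5 files exceed 64 GB (half the capacity), and no two of those can share a disk, so at least 5 disks are needed.
So 5 is already optimal.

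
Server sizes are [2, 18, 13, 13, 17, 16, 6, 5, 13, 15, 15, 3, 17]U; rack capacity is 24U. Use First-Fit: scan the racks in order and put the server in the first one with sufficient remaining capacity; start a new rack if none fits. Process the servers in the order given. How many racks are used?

9 racks

2U → rack 1 (remaining 22U)
18U → rack 1 (remaining 4U)
13U → rack 2 (remaining 11U)
13U → rack 3 (remaining 11U)
17U → rack 4 (remaining 7U)
16U → rack 5 (remaining 8U)
6U → rack 2 (remaining 5U)
5U → rack 2 (remaining 0U)
13U → rack 6 (remaining 11U)
15U → rack 7 (remaining 9U)
15U → rack 8 (remaining 9U)
3U → rack 1 (remaining 1U)
17U → rack 9 (remaining 7U)
Final racks: [2,18,3] [13,6,5] [13] [17] [16] [13] [15] [15] [17].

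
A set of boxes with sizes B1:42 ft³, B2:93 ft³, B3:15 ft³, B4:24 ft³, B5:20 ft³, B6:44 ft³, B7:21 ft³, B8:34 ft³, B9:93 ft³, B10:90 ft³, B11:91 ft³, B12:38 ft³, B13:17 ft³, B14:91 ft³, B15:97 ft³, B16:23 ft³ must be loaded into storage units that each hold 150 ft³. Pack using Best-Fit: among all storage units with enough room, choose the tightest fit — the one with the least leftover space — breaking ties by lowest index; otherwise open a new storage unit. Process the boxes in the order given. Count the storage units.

7

Put B1 (42 ft³) in storage unit 1; 108 ft³ remain.
Put B2 (93 ft³) in storage unit 1; 15 ft³ remain.
Put B3 (15 ft³) in storage unit 1; 0 ft³ remain.
Put B4 (24 ft³) in storage unit 2; 126 ft³ remain.
Put B5 (20 ft³) in storage unit 2; 106 ft³ remain.
Put B6 (44 ft³) in storage unit 2; 62 ft³ remain.
Put B7 (21 ft³) in storage unit 2; 41 ft³ remain.
Put B8 (34 ft³) in storage unit 2; 7 ft³ remain.
Put B9 (93 ft³) in storage unit 3; 57 ft³ remain.
Put B10 (90 ft³) in storage unit 4; 60 ft³ remain.
Put B11 (91 ft³) in storage unit 5; 59 ft³ remain.
Put B12 (38 ft³) in storage unit 3; 19 ft³ remain.
Put B13 (17 ft³) in storage unit 3; 2 ft³ remain.
Put B14 (91 ft³) in storage unit 6; 59 ft³ remain.
Put B15 (97 ft³) in storage unit 7; 53 ft³ remain.
Put B16 (23 ft³) in storage unit 7; 30 ft³ remain.
Final storage units: [42,93,15] [24,20,44,21,34] [93,38,17] [90] [91] [91] [97,23].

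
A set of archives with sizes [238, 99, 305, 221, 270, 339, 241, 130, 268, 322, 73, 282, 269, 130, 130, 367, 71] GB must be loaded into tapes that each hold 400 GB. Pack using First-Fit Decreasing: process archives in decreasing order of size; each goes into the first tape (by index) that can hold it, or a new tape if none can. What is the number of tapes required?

11

Sorted descending: 367, 339, 322, 305, 282, 270, 269, 268, 241, 238, 221, 130, 130, 130, 99, 73, 71.
tape 1: place 367 GB, 33 GB left
tape 2: place 339 GB, 61 GB left
tape 3: place 322 GB, 78 GB left
tape 4: place 305 GB, 95 GB left
tape 5: place 282 GB, 118 GB left
tape 6: place 270 GB, 130 GB left
tape 7: place 269 GB, 131 GB left
tape 8: place 268 GB, 132 GB left
tape 9: place 241 GB, 159 GB left
tape 10: place 238 GB, 162 GB left
tape 11: place 221 GB, 179 GB left
tape 6: place 130 GB, 0 GB left
tape 7: place 130 GB, 1 GB left
tape 8: place 130 GB, 2 GB left
tape 5: place 99 GB, 19 GB left
tape 3: place 73 GB, 5 GB left
tape 4: place 71 GB, 24 GB left
Final tapes: [367] [339] [322,73] [305,71] [282,99] [270,130] [269,130] [268,130] [241] [238] [221].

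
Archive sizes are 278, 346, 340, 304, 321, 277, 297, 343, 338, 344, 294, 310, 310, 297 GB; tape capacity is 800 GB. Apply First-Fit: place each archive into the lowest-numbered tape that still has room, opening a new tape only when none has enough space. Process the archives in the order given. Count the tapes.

278 GB → tape 1 (remaining 522 GB)
346 GB → tape 1 (remaining 176 GB)
340 GB → tape 2 (remaining 460 GB)
304 GB → tape 2 (remaining 156 GB)
321 GB → tape 3 (remaining 479 GB)
277 GB → tape 3 (remaining 202 GB)
297 GB → tape 4 (remaining 503 GB)
343 GB → tape 4 (remaining 160 GB)
338 GB → tape 5 (remaining 462 GB)
344 GB → tape 5 (remaining 118 GB)
294 GB → tape 6 (remaining 506 GB)
310 GB → tape 6 (remaining 196 GB)
310 GB → tape 7 (remaining 490 GB)
297 GB → tape 7 (remaining 193 GB)

7 tapes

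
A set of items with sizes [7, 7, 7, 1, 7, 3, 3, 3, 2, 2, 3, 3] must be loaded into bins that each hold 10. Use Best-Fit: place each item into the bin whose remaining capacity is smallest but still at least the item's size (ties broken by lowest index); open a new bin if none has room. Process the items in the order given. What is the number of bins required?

5 bins

7 → bin 1 (remaining 3)
7 → bin 2 (remaining 3)
7 → bin 3 (remaining 3)
1 → bin 1 (remaining 2)
7 → bin 4 (remaining 3)
3 → bin 2 (remaining 0)
3 → bin 3 (remaining 0)
3 → bin 4 (remaining 0)
2 → bin 1 (remaining 0)
2 → bin 5 (remaining 8)
3 → bin 5 (remaining 5)
3 → bin 5 (remaining 2)
Final bins: [7,1,2] [7,3] [7,3] [7,3] [2,3,3].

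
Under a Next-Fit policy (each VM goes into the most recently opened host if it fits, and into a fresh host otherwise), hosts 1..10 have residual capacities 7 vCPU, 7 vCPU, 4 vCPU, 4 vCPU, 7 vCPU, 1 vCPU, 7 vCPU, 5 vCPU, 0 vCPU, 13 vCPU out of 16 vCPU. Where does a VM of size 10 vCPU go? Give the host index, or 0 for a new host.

10

Next-Fit only looks at host 10, which has 13 vCPU free.
10 vCPU fits there.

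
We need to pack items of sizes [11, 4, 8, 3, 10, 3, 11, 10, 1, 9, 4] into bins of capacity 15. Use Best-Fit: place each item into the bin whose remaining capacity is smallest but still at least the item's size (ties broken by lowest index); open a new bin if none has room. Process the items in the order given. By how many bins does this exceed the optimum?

Best-Fit: [11,4] [8,3,3,1] [10] [11,4] [10] [9] → 6 bins.
6 items exceed 7.5 (half the capacity), and no two of those can share a bin, so at least 6 bins are needed.
So 6 is already optimal.

0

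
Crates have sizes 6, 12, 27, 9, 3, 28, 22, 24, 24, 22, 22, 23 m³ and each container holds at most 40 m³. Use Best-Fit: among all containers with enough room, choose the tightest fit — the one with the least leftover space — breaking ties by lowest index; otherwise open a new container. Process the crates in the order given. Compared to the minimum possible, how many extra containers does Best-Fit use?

0

Best-Fit: [6,12,22] [27,9,3] [28] [24] [24] [22] [22] [23] → 8 containers.
8 crates exceed 20 m³ (half the capacity), and no two of those can share a container, so at least 8 containers are needed.
So 8 is already optimal.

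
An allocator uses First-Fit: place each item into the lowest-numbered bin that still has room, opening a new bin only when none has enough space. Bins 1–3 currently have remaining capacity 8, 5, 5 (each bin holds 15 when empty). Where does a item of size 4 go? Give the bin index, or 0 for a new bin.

1

Bins with room: bin 1 (8), bin 2 (5), bin 3 (5).
The first with room is bin 1.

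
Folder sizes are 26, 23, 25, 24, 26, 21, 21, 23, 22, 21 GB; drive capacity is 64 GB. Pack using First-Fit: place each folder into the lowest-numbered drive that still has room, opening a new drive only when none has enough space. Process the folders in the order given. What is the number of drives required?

5 drives

Put 26 GB in drive 1; 38 GB remain.
Put 23 GB in drive 1; 15 GB remain.
Put 25 GB in drive 2; 39 GB remain.
Put 24 GB in drive 2; 15 GB remain.
Put 26 GB in drive 3; 38 GB remain.
Put 21 GB in drive 3; 17 GB remain.
Put 21 GB in drive 4; 43 GB remain.
Put 23 GB in drive 4; 20 GB remain.
Put 22 GB in drive 5; 42 GB remain.
Put 21 GB in drive 5; 21 GB remain.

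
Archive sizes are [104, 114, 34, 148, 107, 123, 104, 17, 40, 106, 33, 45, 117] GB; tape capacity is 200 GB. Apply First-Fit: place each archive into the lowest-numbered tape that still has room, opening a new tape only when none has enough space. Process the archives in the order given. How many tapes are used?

Put 104 GB in tape 1; 96 GB remain.
Put 114 GB in tape 2; 86 GB remain.
Put 34 GB in tape 1; 62 GB remain.
Put 148 GB in tape 3; 52 GB remain.
Put 107 GB in tape 4; 93 GB remain.
Put 123 GB in tape 5; 77 GB remain.
Put 104 GB in tape 6; 96 GB remain.
Put 17 GB in tape 1; 45 GB remain.
Put 40 GB in tape 1; 5 GB remain.
Put 106 GB in tape 7; 94 GB remain.
Put 33 GB in tape 2; 53 GB remain.
Put 45 GB in tape 2; 8 GB remain.
Put 117 GB in tape 8; 83 GB remain.
Final tapes: [104,34,17,40] [114,33,45] [148] [107] [123] [104] [106] [117].

8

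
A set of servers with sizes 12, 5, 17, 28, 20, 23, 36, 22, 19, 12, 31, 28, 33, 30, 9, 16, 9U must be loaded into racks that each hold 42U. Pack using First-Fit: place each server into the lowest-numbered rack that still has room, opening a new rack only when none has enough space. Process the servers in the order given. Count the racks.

10

rack 1: place 12U, 30U left
rack 1: place 5U, 25U left
rack 1: place 17U, 8U left
rack 2: place 28U, 14U left
rack 3: place 20U, 22U left
rack 4: place 23U, 19U left
rack 5: place 36U, 6U left
rack 3: place 22U, 0U left
rack 4: place 19U, 0U left
rack 2: place 12U, 2U left
rack 6: place 31U, 11U left
rack 7: place 28U, 14U left
rack 8: place 33U, 9U left
rack 9: place 30U, 12U left
rack 6: place 9U, 2U left
rack 10: place 16U, 26U left
rack 7: place 9U, 5U left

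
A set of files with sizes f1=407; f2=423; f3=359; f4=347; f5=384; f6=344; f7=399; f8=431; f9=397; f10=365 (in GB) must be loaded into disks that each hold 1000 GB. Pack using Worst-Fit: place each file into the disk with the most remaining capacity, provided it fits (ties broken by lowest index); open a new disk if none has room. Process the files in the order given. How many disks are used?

5 disks

disk 1: place f1 (407 GB), 593 GB left
disk 1: place f2 (423 GB), 170 GB left
disk 2: place f3 (359 GB), 641 GB left
disk 2: place f4 (347 GB), 294 GB left
disk 3: place f5 (384 GB), 616 GB left
disk 3: place f6 (344 GB), 272 GB left
disk 4: place f7 (399 GB), 601 GB left
disk 4: place f8 (431 GB), 170 GB left
disk 5: place f9 (397 GB), 603 GB left
disk 5: place f10 (365 GB), 238 GB left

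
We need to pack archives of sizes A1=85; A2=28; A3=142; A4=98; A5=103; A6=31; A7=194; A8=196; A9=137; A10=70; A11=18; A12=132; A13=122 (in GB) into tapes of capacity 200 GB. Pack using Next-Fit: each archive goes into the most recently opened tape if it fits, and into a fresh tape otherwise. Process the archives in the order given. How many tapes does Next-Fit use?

A1 (85 GB) → tape 1 (remaining 115 GB)
A2 (28 GB) → tape 1 (remaining 87 GB)
A3 (142 GB) → tape 2 (remaining 58 GB)
A4 (98 GB) → tape 3 (remaining 102 GB)
A5 (103 GB) → tape 4 (remaining 97 GB)
A6 (31 GB) → tape 4 (remaining 66 GB)
A7 (194 GB) → tape 5 (remaining 6 GB)
A8 (196 GB) → tape 6 (remaining 4 GB)
A9 (137 GB) → tape 7 (remaining 63 GB)
A10 (70 GB) → tape 8 (remaining 130 GB)
A11 (18 GB) → tape 8 (remaining 112 GB)
A12 (132 GB) → tape 9 (remaining 68 GB)
A13 (122 GB) → tape 10 (remaining 78 GB)

10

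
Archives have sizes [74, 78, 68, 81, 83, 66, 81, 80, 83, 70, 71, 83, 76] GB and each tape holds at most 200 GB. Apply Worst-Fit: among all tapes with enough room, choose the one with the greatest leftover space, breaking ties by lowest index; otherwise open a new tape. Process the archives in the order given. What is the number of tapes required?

tape 1: place 74 GB, 126 GB left
tape 1: place 78 GB, 48 GB left
tape 2: place 68 GB, 132 GB left
tape 2: place 81 GB, 51 GB left
tape 3: place 83 GB, 117 GB left
tape 3: place 66 GB, 51 GB left
tape 4: place 81 GB, 119 GB left
tape 4: place 80 GB, 39 GB left
tape 5: place 83 GB, 117 GB left
tape 5: place 70 GB, 47 GB left
tape 6: place 71 GB, 129 GB left
tape 6: place 83 GB, 46 GB left
tape 7: place 76 GB, 124 GB left
Final tapes: [74,78] [68,81] [83,66] [81,80] [83,70] [71,83] [76].

7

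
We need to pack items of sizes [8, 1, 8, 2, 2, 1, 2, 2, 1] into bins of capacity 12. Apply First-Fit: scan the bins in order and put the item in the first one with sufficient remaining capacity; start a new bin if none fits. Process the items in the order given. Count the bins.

3 bins

8 → bin 1 (remaining 4)
1 → bin 1 (remaining 3)
8 → bin 2 (remaining 4)
2 → bin 1 (remaining 1)
2 → bin 2 (remaining 2)
1 → bin 1 (remaining 0)
2 → bin 2 (remaining 0)
2 → bin 3 (remaining 10)
1 → bin 3 (remaining 9)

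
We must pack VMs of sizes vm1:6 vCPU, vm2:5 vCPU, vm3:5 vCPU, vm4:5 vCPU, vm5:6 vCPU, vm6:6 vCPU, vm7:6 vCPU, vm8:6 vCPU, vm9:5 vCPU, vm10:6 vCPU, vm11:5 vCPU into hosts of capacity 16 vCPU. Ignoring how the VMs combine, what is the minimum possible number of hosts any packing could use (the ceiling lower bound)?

4

Total size = 6 + 5 + 5 + 5 + 6 + 6 + 6 + 6 + 5 + 6 + 5 = 61 vCPU.
⌈61 / 16⌉ = 4.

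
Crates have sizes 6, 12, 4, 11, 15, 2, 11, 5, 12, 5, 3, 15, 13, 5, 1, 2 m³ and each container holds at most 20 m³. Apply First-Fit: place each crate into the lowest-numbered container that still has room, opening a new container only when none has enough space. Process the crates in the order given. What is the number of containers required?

7

6 m³ → container 1 (remaining 14 m³)
12 m³ → container 1 (remaining 2 m³)
4 m³ → container 2 (remaining 16 m³)
11 m³ → container 2 (remaining 5 m³)
15 m³ → container 3 (remaining 5 m³)
2 m³ → container 1 (remaining 0 m³)
11 m³ → container 4 (remaining 9 m³)
5 m³ → container 2 (remaining 0 m³)
12 m³ → container 5 (remaining 8 m³)
5 m³ → container 3 (remaining 0 m³)
3 m³ → container 4 (remaining 6 m³)
15 m³ → container 6 (remaining 5 m³)
13 m³ → container 7 (remaining 7 m³)
5 m³ → container 4 (remaining 1 m³)
1 m³ → container 4 (remaining 0 m³)
2 m³ → container 5 (remaining 6 m³)
Final containers: [6,12,2] [4,11,5] [15,5] [11,3,5,1] [12,2] [15] [13].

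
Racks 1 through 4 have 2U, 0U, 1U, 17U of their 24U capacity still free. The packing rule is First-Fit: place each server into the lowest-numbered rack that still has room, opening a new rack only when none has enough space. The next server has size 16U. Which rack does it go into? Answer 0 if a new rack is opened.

Racks with room: rack 4 (17U).
The first with room is rack 4.

4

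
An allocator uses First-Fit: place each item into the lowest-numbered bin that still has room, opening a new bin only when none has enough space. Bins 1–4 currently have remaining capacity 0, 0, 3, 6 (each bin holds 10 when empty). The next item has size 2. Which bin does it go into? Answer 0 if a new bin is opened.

Bins with room: bin 3 (3), bin 4 (6).
The first with room is bin 3.

3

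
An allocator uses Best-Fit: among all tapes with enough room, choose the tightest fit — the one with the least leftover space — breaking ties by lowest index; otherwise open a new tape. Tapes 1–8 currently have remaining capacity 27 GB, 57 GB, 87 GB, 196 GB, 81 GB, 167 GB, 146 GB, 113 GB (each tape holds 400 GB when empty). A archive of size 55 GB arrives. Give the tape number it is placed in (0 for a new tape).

2

Tapes with room: tape 2 (57 GB), tape 3 (87 GB), tape 4 (196 GB), tape 5 (81 GB), tape 6 (167 GB), tape 7 (146 GB), tape 8 (113 GB).
Tightest fit is tape 2 with 57 GB free.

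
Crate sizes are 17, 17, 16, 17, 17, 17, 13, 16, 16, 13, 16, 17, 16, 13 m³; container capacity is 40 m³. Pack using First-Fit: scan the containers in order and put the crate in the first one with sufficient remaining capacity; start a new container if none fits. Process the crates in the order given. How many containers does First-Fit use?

7 containers

17 m³ → container 1 (remaining 23 m³)
17 m³ → container 1 (remaining 6 m³)
16 m³ → container 2 (remaining 24 m³)
17 m³ → container 2 (remaining 7 m³)
17 m³ → container 3 (remaining 23 m³)
17 m³ → container 3 (remaining 6 m³)
13 m³ → container 4 (remaining 27 m³)
16 m³ → container 4 (remaining 11 m³)
16 m³ → container 5 (remaining 24 m³)
13 m³ → container 5 (remaining 11 m³)
16 m³ → container 6 (remaining 24 m³)
17 m³ → container 6 (remaining 7 m³)
16 m³ → container 7 (remaining 24 m³)
13 m³ → container 7 (remaining 11 m³)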